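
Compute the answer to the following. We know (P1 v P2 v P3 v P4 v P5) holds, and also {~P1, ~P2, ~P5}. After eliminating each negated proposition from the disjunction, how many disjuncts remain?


Original disjuncts (5): P1, P2, P3, P4, P5
Negated (eliminate): ~P1, ~P2, ~P5
Remaining disjuncts: P3, P4
Count = 5 - 3 = 2

2


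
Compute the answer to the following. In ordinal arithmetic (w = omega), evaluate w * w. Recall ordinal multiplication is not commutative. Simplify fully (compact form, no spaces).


Compute w * w.
Ordinal * is associative and left-distributive over +, but NOT commutative; for finite n>1, n*w = w but w*n stays w*n.
w * w = w^2 by definition.
Result = w^2

w^2


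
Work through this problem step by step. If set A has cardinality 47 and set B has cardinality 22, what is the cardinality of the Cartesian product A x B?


The Cartesian product A x B contains all ordered pairs (a, b).
|A x B| = |A| * |B| = 47 * 22 = 1034

1034


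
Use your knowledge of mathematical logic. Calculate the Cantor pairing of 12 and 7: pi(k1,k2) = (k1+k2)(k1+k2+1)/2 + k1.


k1 + k2 = 19
(k1+k2)(k1+k2+1)/2 = 19 * 20 / 2 = 190
pi = 190 + 12 = 202

202


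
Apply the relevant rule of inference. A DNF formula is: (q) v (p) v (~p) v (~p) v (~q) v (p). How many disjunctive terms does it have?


A DNF formula is a disjunction of terms (conjunctions).
Terms are separated by v.
Counting the disjuncts: 6 terms.

6


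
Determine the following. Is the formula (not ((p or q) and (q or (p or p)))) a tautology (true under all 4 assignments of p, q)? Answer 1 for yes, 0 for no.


Check all 4 assignments:
p=0, q=0: 1
p=0, q=1: 0
p=1, q=0: 0
p=1, q=1: 0
Satisfying count = 1/4.
Tautology iff count = 4: no.

0


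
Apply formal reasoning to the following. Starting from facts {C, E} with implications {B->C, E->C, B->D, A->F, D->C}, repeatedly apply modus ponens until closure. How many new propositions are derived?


Initial facts: {C, E}
Apply modus ponens to closure:
  (no implication fires)
Final known: {C, E}
New propositions: {(none)}
Count = 0

0


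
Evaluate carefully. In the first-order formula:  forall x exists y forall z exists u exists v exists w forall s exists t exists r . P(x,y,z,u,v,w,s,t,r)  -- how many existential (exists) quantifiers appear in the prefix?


Quantifier prefix: forall x exists y forall z exists u exists v exists w forall s exists t exists r
Mark each quantifier type:
  U E U E E E U E E
Universal count = 3, Existential count = 6
Asked for existential (exists) quantifiers: 6

6


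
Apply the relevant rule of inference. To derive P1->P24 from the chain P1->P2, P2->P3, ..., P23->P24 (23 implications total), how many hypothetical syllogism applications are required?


With 23 implications in a chain connecting 24 propositions:
P1->P2, P2->P3, ..., P23->P24
Steps needed = (number of implications) - 1 = 23 - 1 = 22

22


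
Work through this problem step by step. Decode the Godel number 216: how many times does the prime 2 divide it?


Factorize 216 by dividing by 2 repeatedly.
Division steps: 2 divides 216 exactly 3 time(s).
Exponent of 2 = 3

3


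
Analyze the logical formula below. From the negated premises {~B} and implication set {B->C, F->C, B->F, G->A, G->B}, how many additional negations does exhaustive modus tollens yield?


Initial negated facts: {~B}
Apply modus tollens to closure:
  ~B and G->B  =>  ~G
Final negated: {~B, ~G}
New negations: {~G}
Count = 1

1


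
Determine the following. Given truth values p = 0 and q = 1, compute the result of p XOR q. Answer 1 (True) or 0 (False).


p = 0, q = 1
Operation: p XOR q
Evaluate: 0 XOR 1 = 1

1


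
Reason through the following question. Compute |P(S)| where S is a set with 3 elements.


The power set of a set with n elements has 2^n elements.
|P(S)| = 2^3 = 8

8


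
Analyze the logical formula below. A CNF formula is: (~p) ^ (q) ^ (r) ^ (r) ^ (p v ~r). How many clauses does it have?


A CNF formula is a conjunction of clauses.
Clauses are separated by ^.
Counting the conjuncts: 5 clauses.

5


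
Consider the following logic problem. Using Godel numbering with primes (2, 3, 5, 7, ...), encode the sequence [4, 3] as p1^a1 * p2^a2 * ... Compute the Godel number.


Encode each element as an exponent of the corresponding prime:
  2^4 = 16
  3^3 = 27
Product = 16 * 27 = 432

432


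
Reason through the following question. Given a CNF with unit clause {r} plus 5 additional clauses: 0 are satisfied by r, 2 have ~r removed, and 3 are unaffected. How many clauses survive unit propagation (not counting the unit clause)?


Satisfied (removed): 0
Shortened (remain): 2
Unchanged (remain): 3
Remaining = 2 + 3 = 5

5


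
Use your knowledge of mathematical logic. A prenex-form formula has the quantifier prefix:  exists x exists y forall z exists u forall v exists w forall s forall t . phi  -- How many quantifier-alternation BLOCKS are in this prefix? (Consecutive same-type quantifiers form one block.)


Quantifier-type sequence: E E A E A E A A  (A=forall, E=exists)
Group into maximal same-type runs:
  Ex2 | Ax1 | Ex1 | Ax1 | Ex1 | Ax2
Number of blocks = 6

6


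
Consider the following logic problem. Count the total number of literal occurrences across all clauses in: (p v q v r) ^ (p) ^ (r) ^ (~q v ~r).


Counting literals in each clause:
Clause 1: 3 literal(s)
Clause 2: 1 literal(s)
Clause 3: 1 literal(s)
Clause 4: 2 literal(s)
Total = 7

7


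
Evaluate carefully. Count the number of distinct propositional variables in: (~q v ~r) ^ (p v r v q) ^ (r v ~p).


Identify each variable that appears in the formula.
Variables found: p, q, r
Count = 3

3


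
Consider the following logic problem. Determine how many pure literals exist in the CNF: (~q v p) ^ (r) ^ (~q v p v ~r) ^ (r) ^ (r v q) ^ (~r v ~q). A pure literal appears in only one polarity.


Check each variable for pure literal status:
p: pure positive
q: mixed (not pure)
r: mixed (not pure)
Pure literal count = 1

1


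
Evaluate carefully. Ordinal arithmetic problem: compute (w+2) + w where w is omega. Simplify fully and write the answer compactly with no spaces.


Compute (w+2) + w.
Ordinal + is associative but NOT commutative; for finite n>0, n + w = w but w + n stays w+n.
(w+2) + w = w + (2+w) = w + w = w*2 (the finite tail 2 is absorbed by the right w).
Result = w*2

w*2


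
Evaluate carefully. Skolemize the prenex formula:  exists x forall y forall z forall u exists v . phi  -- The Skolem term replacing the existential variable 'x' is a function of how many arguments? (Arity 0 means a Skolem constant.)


Quantifier prefix: exists x forall y forall z forall u exists v
'x' is existentially quantified at position 1.
No universal quantifiers precede it.
Skolem function arity = 0 (a Skolem constant)

0


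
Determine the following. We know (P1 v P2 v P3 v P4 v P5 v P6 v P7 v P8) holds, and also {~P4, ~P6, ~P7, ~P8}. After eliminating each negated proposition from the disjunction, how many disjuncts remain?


Original disjuncts (8): P1, P2, P3, P4, P5, P6, P7, P8
Negated (eliminate): ~P4, ~P6, ~P7, ~P8
Remaining disjuncts: P1, P2, P3, P5
Count = 8 - 4 = 4

4


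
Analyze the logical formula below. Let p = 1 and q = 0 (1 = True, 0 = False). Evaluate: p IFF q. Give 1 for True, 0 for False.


p = 1, q = 0
Operation: p IFF q
Evaluate: 1 IFF 0 = 0

0


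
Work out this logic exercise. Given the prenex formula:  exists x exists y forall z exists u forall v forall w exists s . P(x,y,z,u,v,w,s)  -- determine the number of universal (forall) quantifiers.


Quantifier prefix: exists x exists y forall z exists u forall v forall w exists s
Mark each quantifier type:
  E E U E U U E
Universal count = 3, Existential count = 4
Asked for universal (forall) quantifiers: 3

3


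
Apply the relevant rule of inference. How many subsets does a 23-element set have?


The power set of a set with n elements has 2^n elements.
|P(S)| = 2^23 = 8388608

8388608


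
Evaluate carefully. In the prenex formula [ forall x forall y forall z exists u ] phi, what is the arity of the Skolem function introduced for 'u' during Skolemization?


Quantifier prefix: forall x forall y forall z exists u
'u' is existentially quantified at position 4.
Universal variables preceding it: x, y, z
Skolem function arity = 3

3


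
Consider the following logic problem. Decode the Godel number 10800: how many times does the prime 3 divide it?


Factorize 10800 by dividing by 3 repeatedly.
Division steps: 3 divides 10800 exactly 3 time(s).
Exponent of 3 = 3

3


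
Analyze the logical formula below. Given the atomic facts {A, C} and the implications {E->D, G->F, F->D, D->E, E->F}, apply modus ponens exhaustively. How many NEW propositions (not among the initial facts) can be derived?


Initial facts: {A, C}
Apply modus ponens to closure:
  (no implication fires)
Final known: {A, C}
New propositions: {(none)}
Count = 0

0


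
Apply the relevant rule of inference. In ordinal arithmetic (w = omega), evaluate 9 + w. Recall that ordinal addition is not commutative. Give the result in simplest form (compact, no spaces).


Compute 9 + w.
Ordinal + is associative but NOT commutative; for finite n>0, n + w = w but w + n stays w+n.
Any finite left addend is absorbed by w on the right: 9 + w = w.
Result = w

w


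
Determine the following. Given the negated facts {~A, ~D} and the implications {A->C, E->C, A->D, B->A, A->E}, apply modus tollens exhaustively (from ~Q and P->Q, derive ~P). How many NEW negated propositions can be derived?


Initial negated facts: {~A, ~D}
Apply modus tollens to closure:
  ~A and B->A  =>  ~B
Final negated: {~A, ~B, ~D}
New negations: {~B}
Count = 1

1


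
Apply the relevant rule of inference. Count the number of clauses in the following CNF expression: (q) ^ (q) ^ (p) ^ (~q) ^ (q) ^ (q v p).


A CNF formula is a conjunction of clauses.
Clauses are separated by ^.
Counting the conjuncts: 6 clauses.

6


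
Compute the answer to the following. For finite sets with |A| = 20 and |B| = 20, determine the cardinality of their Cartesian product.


The Cartesian product A x B contains all ordered pairs (a, b).
|A x B| = |A| * |B| = 20 * 20 = 400

400


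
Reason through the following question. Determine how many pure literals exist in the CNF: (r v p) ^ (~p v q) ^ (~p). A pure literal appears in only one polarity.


Check each variable for pure literal status:
p: mixed (not pure)
q: pure positive
r: pure positive
Pure literal count = 2

2


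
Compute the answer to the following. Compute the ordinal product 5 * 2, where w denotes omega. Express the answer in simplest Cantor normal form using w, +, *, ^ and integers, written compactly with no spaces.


Compute 5 * 2.
Ordinal * is associative and left-distributive over +, but NOT commutative; for finite n>1, n*w = w but w*n stays w*n.
Both finite; ordinal * agrees with natural *: 5 * 2 = 10.
Result = 10

10


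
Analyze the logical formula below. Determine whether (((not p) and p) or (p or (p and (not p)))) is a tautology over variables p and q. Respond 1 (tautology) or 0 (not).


Check all 4 assignments:
p=0, q=0: 0
p=0, q=1: 0
p=1, q=0: 1
p=1, q=1: 1
Satisfying count = 2/4.
Tautology iff count = 4: no.

0


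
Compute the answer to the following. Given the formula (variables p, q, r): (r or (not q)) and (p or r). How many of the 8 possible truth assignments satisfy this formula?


Evaluate all 8 assignments for p, q, r:
p=0, q=0, r=0: 0
p=0, q=0, r=1: 1
p=0, q=1, r=0: 0
p=0, q=1, r=1: 1
p=1, q=0, r=0: 1
p=1, q=0, r=1: 1
p=1, q=1, r=0: 0
p=1, q=1, r=1: 1
Satisfying count = 5

5


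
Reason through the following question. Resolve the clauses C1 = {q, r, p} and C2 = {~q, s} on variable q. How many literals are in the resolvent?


Remove q from C1 and ~q from C2.
C1 remainder: {r, p}
C2 remainder: {s}
Union (resolvent): {p, r, s}
Resolvent has 3 literal(s).

3


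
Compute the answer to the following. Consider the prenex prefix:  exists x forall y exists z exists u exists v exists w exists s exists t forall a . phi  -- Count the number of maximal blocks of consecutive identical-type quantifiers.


Quantifier-type sequence: E A E E E E E E A  (A=forall, E=exists)
Group into maximal same-type runs:
  Ex1 | Ax1 | Ex6 | Ax1
Number of blocks = 4

4


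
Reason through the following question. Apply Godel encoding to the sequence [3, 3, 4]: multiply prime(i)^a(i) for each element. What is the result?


Encode each element as an exponent of the corresponding prime:
  2^3 = 8
  3^3 = 27
  5^4 = 625
Product = 8 * 27 * 625 = 135000

135000


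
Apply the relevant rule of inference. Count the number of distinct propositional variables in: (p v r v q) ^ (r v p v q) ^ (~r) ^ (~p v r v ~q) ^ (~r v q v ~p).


Identify each variable that appears in the formula.
Variables found: p, q, r
Count = 3

3


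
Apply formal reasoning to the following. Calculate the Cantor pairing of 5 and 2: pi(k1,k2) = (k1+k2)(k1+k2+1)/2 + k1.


k1 + k2 = 7
(k1+k2)(k1+k2+1)/2 = 7 * 8 / 2 = 28
pi = 28 + 5 = 33

33


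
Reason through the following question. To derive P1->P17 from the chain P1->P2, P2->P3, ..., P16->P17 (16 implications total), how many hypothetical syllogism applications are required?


With 16 implications in a chain connecting 17 propositions:
P1->P2, P2->P3, ..., P16->P17
Steps needed = (number of implications) - 1 = 16 - 1 = 15

15


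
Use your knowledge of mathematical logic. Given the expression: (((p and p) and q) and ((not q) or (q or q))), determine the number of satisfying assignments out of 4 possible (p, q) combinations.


Check all 4 assignments:
p=0, q=0: 0
p=0, q=1: 0
p=1, q=0: 0
p=1, q=1: 1
Count of True = 1

1


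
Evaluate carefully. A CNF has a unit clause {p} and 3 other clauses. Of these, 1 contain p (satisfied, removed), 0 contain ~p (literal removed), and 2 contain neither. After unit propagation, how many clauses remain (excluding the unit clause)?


Satisfied (removed): 1
Shortened (remain): 0
Unchanged (remain): 2
Remaining = 0 + 2 = 2

2


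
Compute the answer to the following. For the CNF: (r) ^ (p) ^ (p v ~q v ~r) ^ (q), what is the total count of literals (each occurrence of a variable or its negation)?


Counting literals in each clause:
Clause 1: 1 literal(s)
Clause 2: 1 literal(s)
Clause 3: 3 literal(s)
Clause 4: 1 literal(s)
Total = 6

6


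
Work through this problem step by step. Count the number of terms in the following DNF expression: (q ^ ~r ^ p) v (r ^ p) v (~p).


A DNF formula is a disjunction of terms (conjunctions).
Terms are separated by v.
Counting the disjuncts: 3 terms.

3


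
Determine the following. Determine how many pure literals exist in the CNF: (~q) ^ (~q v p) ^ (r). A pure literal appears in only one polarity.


Check each variable for pure literal status:
p: pure positive
q: pure negative
r: pure positive
Pure literal count = 3

3


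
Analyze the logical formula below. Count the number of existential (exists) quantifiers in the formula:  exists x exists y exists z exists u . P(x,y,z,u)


Quantifier prefix: exists x exists y exists z exists u
Mark each quantifier type:
  E E E E
Universal count = 0, Existential count = 4
Asked for existential (exists) quantifiers: 4

4


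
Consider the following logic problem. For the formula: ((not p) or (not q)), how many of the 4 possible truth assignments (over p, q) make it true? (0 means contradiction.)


Check all 4 assignments:
p=0, q=0: 1
p=0, q=1: 1
p=1, q=0: 1
p=1, q=1: 0
Count of True = 3

3


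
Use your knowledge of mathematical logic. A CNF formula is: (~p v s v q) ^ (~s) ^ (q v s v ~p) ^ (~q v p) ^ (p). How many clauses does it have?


A CNF formula is a conjunction of clauses.
Clauses are separated by ^.
Counting the conjuncts: 5 clauses.

5


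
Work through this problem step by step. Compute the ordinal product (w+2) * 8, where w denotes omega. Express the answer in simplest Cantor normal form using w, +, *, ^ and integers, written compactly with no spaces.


Compute (w+2) * 8.
Ordinal * is associative and left-distributive over +, but NOT commutative; for finite n>1, n*w = w but w*n stays w*n.
(w+2) * 8 = (w+2) repeated 8 times. Each intermediate +2 is absorbed by the following w; only the last survives: w*8+2.
Result = w*8+2

w*8+2


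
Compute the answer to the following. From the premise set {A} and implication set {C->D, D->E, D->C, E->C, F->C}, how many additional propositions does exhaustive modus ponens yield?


Initial facts: {A}
Apply modus ponens to closure:
  (no implication fires)
Final known: {A}
New propositions: {(none)}
Count = 0

0


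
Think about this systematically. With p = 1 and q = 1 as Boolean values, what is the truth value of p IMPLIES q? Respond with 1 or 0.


p = 1, q = 1
Operation: p IMPLIES q
Evaluate: 1 IMPLIES 1 = 1

1


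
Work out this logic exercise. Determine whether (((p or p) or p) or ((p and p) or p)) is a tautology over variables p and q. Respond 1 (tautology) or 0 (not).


Check all 4 assignments:
p=0, q=0: 0
p=0, q=1: 0
p=1, q=0: 1
p=1, q=1: 1
Satisfying count = 2/4.
Tautology iff count = 4: no.

0


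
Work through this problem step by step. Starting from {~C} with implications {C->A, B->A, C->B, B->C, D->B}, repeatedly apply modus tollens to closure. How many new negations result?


Initial negated facts: {~C}
Apply modus tollens to closure:
  ~C and B->C  =>  ~B
  ~B and D->B  =>  ~D
Final negated: {~B, ~C, ~D}
New negations: {~B, ~D}
Count = 2

2


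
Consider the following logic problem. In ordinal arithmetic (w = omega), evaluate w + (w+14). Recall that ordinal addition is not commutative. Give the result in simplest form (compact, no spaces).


Compute w + (w+14).
Ordinal + is associative but NOT commutative; for finite n>0, n + w = w but w + n stays w+n.
w + (w+14) = (w+w) + 14 = w*2+14.
Result = w*2+14

w*2+14


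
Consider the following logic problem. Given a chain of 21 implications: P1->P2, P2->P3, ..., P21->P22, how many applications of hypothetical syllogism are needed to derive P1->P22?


With 21 implications in a chain connecting 22 propositions:
P1->P2, P2->P3, ..., P21->P22
Steps needed = (number of implications) - 1 = 21 - 1 = 20

20


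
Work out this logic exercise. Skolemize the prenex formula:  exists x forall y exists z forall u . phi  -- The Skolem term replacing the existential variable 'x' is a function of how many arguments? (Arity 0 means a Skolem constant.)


Quantifier prefix: exists x forall y exists z forall u
'x' is existentially quantified at position 1.
No universal quantifiers precede it.
Skolem function arity = 0 (a Skolem constant)

0


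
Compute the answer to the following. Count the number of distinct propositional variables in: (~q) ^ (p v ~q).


Identify each variable that appears in the formula.
Variables found: p, q
Count = 2

2


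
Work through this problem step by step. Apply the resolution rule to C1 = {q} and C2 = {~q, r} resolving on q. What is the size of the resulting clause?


Remove q from C1 and ~q from C2.
C1 remainder: {}
C2 remainder: {r}
Union (resolvent): {r}
Resolvent has 1 literal(s).

1


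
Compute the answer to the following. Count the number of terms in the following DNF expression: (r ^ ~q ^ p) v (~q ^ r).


A DNF formula is a disjunction of terms (conjunctions).
Terms are separated by v.
Counting the disjuncts: 2 terms.

2


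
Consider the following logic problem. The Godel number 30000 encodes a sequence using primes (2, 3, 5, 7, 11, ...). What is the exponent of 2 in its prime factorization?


Factorize 30000 by dividing by 2 repeatedly.
Division steps: 2 divides 30000 exactly 4 time(s).
Exponent of 2 = 4

4


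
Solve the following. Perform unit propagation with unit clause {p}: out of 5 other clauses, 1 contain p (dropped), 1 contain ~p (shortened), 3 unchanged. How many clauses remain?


Satisfied (removed): 1
Shortened (remain): 1
Unchanged (remain): 3
Remaining = 1 + 3 = 4

4


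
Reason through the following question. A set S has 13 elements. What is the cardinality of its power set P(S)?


The power set of a set with n elements has 2^n elements.
|P(S)| = 2^13 = 8192

8192


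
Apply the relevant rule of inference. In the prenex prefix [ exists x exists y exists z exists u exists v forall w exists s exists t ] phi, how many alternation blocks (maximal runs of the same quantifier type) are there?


Quantifier-type sequence: E E E E E A E E  (A=forall, E=exists)
Group into maximal same-type runs:
  Ex5 | Ax1 | Ex2
Number of blocks = 3

3


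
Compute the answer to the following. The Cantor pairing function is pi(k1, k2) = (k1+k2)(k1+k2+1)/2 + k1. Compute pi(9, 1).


k1 + k2 = 10
(k1+k2)(k1+k2+1)/2 = 10 * 11 / 2 = 55
pi = 55 + 9 = 64

64


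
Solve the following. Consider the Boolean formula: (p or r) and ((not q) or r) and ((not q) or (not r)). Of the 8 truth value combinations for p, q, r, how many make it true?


Evaluate all 8 assignments for p, q, r:
p=0, q=0, r=0: 0
p=0, q=0, r=1: 1
p=0, q=1, r=0: 0
p=0, q=1, r=1: 0
p=1, q=0, r=0: 1
p=1, q=0, r=1: 1
p=1, q=1, r=0: 0
p=1, q=1, r=1: 0
Satisfying count = 3

3


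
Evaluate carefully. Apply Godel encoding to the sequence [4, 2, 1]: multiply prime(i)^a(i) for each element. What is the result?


Encode each element as an exponent of the corresponding prime:
  2^4 = 16
  3^2 = 9
  5^1 = 5
Product = 16 * 9 * 5 = 720

720


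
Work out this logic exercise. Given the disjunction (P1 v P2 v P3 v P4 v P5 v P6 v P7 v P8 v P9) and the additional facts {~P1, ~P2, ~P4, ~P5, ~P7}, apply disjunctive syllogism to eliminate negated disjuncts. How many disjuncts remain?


Original disjuncts (9): P1, P2, P3, P4, P5, P6, P7, P8, P9
Negated (eliminate): ~P1, ~P2, ~P4, ~P5, ~P7
Remaining disjuncts: P3, P6, P8, P9
Count = 9 - 5 = 4

4


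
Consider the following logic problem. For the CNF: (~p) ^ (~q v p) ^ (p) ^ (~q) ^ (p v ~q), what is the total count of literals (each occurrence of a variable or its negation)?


Counting literals in each clause:
Clause 1: 1 literal(s)
Clause 2: 2 literal(s)
Clause 3: 1 literal(s)
Clause 4: 1 literal(s)
Clause 5: 2 literal(s)
Total = 7

7


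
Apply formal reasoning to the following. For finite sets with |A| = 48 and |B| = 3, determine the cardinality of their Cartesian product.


The Cartesian product A x B contains all ordered pairs (a, b).
|A x B| = |A| * |B| = 48 * 3 = 144

144


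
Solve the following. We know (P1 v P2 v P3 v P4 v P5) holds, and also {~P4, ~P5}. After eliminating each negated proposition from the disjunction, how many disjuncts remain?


Original disjuncts (5): P1, P2, P3, P4, P5
Negated (eliminate): ~P4, ~P5
Remaining disjuncts: P1, P2, P3
Count = 5 - 2 = 3

3


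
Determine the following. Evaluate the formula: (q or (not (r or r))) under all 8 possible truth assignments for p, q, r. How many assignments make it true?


Check all 8 assignments:
p=0, q=0, r=0: 1
p=0, q=0, r=1: 0
p=0, q=1, r=0: 1
p=0, q=1, r=1: 1
p=1, q=0, r=0: 1
p=1, q=0, r=1: 0
p=1, q=1, r=0: 1
p=1, q=1, r=1: 1
Count of True = 6

6


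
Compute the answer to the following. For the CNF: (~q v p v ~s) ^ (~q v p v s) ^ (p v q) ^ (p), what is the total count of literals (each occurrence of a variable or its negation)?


Counting literals in each clause:
Clause 1: 3 literal(s)
Clause 2: 3 literal(s)
Clause 3: 2 literal(s)
Clause 4: 1 literal(s)
Total = 9

9


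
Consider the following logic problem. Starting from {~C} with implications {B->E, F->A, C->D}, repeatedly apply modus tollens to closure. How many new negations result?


Initial negated facts: {~C}
Apply modus tollens to closure:
  (no implication fires)
Final negated: {~C}
New negations: {(none)}
Count = 0

0


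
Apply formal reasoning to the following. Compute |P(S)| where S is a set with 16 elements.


The power set of a set with n elements has 2^n elements.
|P(S)| = 2^16 = 65536

65536


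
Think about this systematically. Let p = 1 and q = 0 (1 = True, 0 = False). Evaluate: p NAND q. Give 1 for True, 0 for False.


p = 1, q = 0
Operation: p NAND q
Evaluate: 1 NAND 0 = 1

1


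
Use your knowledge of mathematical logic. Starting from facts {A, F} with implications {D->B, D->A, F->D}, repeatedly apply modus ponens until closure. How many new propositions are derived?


Initial facts: {A, F}
Apply modus ponens to closure:
  F and F->D  =>  D
  D and D->B  =>  B
Final known: {A, B, D, F}
New propositions: {B, D}
Count = 2

2


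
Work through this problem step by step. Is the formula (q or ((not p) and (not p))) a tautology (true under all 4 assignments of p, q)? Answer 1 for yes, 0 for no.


Check all 4 assignments:
p=0, q=0: 1
p=0, q=1: 1
p=1, q=0: 0
p=1, q=1: 1
Satisfying count = 3/4.
Tautology iff count = 4: no.

0


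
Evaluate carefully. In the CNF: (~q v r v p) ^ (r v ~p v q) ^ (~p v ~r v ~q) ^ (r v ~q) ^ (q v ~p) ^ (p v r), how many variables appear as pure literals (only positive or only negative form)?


Check each variable for pure literal status:
p: mixed (not pure)
q: mixed (not pure)
r: mixed (not pure)
Pure literal count = 0

0


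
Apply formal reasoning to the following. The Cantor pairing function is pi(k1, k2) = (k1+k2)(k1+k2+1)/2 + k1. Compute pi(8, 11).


k1 + k2 = 19
(k1+k2)(k1+k2+1)/2 = 19 * 20 / 2 = 190
pi = 190 + 8 = 198

198


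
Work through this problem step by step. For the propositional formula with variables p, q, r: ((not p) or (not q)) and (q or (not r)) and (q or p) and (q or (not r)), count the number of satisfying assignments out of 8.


Evaluate all 8 assignments for p, q, r:
p=0, q=0, r=0: 0
p=0, q=0, r=1: 0
p=0, q=1, r=0: 1
p=0, q=1, r=1: 1
p=1, q=0, r=0: 1
p=1, q=0, r=1: 0
p=1, q=1, r=0: 0
p=1, q=1, r=1: 0
Satisfying count = 3

3


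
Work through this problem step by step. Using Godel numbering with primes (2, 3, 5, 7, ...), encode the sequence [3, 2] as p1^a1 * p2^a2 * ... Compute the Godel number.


Encode each element as an exponent of the corresponding prime:
  2^3 = 8
  3^2 = 9
Product = 8 * 9 = 72

72


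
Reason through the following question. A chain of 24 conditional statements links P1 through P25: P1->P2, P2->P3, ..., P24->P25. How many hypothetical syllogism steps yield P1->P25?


With 24 implications in a chain connecting 25 propositions:
P1->P2, P2->P3, ..., P24->P25
Steps needed = (number of implications) - 1 = 24 - 1 = 23

23


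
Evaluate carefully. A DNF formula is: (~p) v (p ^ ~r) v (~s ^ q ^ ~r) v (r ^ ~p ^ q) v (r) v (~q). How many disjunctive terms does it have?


A DNF formula is a disjunction of terms (conjunctions).
Terms are separated by v.
Counting the disjuncts: 6 terms.

6


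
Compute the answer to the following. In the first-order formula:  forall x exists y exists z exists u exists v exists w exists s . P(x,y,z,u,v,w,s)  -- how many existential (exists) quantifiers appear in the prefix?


Quantifier prefix: forall x exists y exists z exists u exists v exists w exists s
Mark each quantifier type:
  U E E E E E E
Universal count = 1, Existential count = 6
Asked for existential (exists) quantifiers: 6

6


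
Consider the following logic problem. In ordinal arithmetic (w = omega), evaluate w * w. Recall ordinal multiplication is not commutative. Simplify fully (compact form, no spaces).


Compute w * w.
Ordinal * is associative and left-distributive over +, but NOT commutative; for finite n>1, n*w = w but w*n stays w*n.
w * w = w^2 by definition.
Result = w^2

w^2


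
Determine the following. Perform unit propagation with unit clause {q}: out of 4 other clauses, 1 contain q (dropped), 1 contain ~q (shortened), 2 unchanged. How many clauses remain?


Satisfied (removed): 1
Shortened (remain): 1
Unchanged (remain): 2
Remaining = 1 + 2 = 3

3


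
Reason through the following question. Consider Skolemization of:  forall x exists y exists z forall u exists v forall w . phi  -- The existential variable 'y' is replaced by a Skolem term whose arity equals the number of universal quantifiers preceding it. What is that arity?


Quantifier prefix: forall x exists y exists z forall u exists v forall w
'y' is existentially quantified at position 2.
Universal variables preceding it: x
Skolem function arity = 1

1


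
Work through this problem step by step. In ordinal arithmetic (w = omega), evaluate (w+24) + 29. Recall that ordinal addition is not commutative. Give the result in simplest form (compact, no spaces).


Compute (w+24) + 29.
Ordinal + is associative but NOT commutative; for finite n>0, n + w = w but w + n stays w+n.
By associativity: (w+24) + 29 = w + (24+29) = w+53.
Result = w+53

w+53


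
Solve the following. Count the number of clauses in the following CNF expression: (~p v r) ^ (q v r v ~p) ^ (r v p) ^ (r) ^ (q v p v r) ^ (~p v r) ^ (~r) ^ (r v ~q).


A CNF formula is a conjunction of clauses.
Clauses are separated by ^.
Counting the conjuncts: 8 clauses.

8


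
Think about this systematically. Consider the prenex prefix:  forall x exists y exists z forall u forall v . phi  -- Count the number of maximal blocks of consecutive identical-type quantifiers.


Quantifier-type sequence: A E E A A  (A=forall, E=exists)
Group into maximal same-type runs:
  Ax1 | Ex2 | Ax2
Number of blocks = 3

3


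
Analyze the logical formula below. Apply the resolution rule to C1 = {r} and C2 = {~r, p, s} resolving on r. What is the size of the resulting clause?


Remove r from C1 and ~r from C2.
C1 remainder: {}
C2 remainder: {p, s}
Union (resolvent): {p, s}
Resolvent has 2 literal(s).

2


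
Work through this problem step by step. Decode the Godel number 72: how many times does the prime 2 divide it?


Factorize 72 by dividing by 2 repeatedly.
Division steps: 2 divides 72 exactly 3 time(s).
Exponent of 2 = 3

3


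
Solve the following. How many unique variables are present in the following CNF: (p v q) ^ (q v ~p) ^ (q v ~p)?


Identify each variable that appears in the formula.
Variables found: p, q
Count = 2

2


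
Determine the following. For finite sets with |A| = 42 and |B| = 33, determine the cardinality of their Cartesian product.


The Cartesian product A x B contains all ordered pairs (a, b).
|A x B| = |A| * |B| = 42 * 33 = 1386

1386


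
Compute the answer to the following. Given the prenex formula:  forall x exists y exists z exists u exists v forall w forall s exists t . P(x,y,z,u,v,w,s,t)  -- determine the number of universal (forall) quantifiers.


Quantifier prefix: forall x exists y exists z exists u exists v forall w forall s exists t
Mark each quantifier type:
  U E E E E U U E
Universal count = 3, Existential count = 5
Asked for universal (forall) quantifiers: 3

3


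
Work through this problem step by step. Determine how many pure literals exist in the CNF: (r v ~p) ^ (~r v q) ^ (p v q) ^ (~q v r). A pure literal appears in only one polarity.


Check each variable for pure literal status:
p: mixed (not pure)
q: mixed (not pure)
r: mixed (not pure)
Pure literal count = 0

0


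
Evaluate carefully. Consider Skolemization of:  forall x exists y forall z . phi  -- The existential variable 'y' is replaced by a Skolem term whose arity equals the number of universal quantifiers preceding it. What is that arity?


Quantifier prefix: forall x exists y forall z
'y' is existentially quantified at position 2.
Universal variables preceding it: x
Skolem function arity = 1

1


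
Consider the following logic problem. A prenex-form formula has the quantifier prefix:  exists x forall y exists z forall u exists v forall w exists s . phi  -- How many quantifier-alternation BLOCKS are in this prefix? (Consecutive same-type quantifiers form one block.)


Quantifier-type sequence: E A E A E A E  (A=forall, E=exists)
Group into maximal same-type runs:
  Ex1 | Ax1 | Ex1 | Ax1 | Ex1 | Ax1 | Ex1
Number of blocks = 7

7


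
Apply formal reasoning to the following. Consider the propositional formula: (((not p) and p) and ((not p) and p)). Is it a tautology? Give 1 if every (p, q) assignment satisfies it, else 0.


Check all 4 assignments:
p=0, q=0: 0
p=0, q=1: 0
p=1, q=0: 0
p=1, q=1: 0
Satisfying count = 0/4.
Tautology iff count = 4: no.

0


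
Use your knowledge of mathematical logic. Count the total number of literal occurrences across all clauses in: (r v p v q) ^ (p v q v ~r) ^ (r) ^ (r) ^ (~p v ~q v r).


Counting literals in each clause:
Clause 1: 3 literal(s)
Clause 2: 3 literal(s)
Clause 3: 1 literal(s)
Clause 4: 1 literal(s)
Clause 5: 3 literal(s)
Total = 11

11


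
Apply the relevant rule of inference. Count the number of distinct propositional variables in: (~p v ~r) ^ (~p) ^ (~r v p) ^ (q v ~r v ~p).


Identify each variable that appears in the formula.
Variables found: p, q, r
Count = 3

3


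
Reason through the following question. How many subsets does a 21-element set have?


The power set of a set with n elements has 2^n elements.
|P(S)| = 2^21 = 2097152

2097152


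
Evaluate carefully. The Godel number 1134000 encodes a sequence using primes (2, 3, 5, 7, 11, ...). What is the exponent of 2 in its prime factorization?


Factorize 1134000 by dividing by 2 repeatedly.
Division steps: 2 divides 1134000 exactly 4 time(s).
Exponent of 2 = 4

4


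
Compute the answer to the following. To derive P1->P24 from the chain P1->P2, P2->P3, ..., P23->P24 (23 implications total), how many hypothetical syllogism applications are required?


With 23 implications in a chain connecting 24 propositions:
P1->P2, P2->P3, ..., P23->P24
Steps needed = (number of implications) - 1 = 23 - 1 = 22

22


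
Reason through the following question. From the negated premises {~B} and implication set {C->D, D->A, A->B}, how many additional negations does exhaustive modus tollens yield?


Initial negated facts: {~B}
Apply modus tollens to closure:
  ~B and A->B  =>  ~A
  ~A and D->A  =>  ~D
  ~D and C->D  =>  ~C
Final negated: {~A, ~B, ~C, ~D}
New negations: {~A, ~C, ~D}
Count = 3

3


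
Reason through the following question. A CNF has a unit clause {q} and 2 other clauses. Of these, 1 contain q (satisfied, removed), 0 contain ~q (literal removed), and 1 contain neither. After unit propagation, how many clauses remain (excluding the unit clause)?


Satisfied (removed): 1
Shortened (remain): 0
Unchanged (remain): 1
Remaining = 0 + 1 = 1

1


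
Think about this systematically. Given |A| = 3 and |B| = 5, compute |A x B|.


The Cartesian product A x B contains all ordered pairs (a, b).
|A x B| = |A| * |B| = 3 * 5 = 15

15


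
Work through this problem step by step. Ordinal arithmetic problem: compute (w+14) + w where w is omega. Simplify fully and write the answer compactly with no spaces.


Compute (w+14) + w.
Ordinal + is associative but NOT commutative; for finite n>0, n + w = w but w + n stays w+n.
(w+14) + w = w + (14+w) = w + w = w*2 (the finite tail 14 is absorbed by the right w).
Result = w*2

w*2


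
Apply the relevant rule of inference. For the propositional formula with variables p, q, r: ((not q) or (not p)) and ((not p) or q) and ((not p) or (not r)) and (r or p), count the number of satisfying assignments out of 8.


Evaluate all 8 assignments for p, q, r:
p=0, q=0, r=0: 0
p=0, q=0, r=1: 1
p=0, q=1, r=0: 0
p=0, q=1, r=1: 1
p=1, q=0, r=0: 0
p=1, q=0, r=1: 0
p=1, q=1, r=0: 0
p=1, q=1, r=1: 0
Satisfying count = 2

2


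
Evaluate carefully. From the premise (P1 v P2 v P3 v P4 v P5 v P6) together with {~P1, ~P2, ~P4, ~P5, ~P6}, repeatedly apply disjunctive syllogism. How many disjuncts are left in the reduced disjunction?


Original disjuncts (6): P1, P2, P3, P4, P5, P6
Negated (eliminate): ~P1, ~P2, ~P4, ~P5, ~P6
Remaining disjuncts: P3
Count = 6 - 5 = 1

1


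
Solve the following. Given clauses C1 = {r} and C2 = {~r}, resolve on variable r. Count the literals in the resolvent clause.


Remove r from C1 and ~r from C2.
C1 remainder: {}
C2 remainder: {}
Union (resolvent): {} (empty clause)
Resolvent has 0 literal(s).

0


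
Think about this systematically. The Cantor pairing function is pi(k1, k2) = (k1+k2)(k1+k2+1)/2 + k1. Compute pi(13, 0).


k1 + k2 = 13
(k1+k2)(k1+k2+1)/2 = 13 * 14 / 2 = 91
pi = 91 + 13 = 104

104


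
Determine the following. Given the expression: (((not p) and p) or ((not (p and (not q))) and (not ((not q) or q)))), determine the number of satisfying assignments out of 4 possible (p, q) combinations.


Check all 4 assignments:
p=0, q=0: 0
p=0, q=1: 0
p=1, q=0: 0
p=1, q=1: 0
Count of True = 0

0


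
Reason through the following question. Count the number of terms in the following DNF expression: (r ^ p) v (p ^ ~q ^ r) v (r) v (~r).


A DNF formula is a disjunction of terms (conjunctions).
Terms are separated by v.
Counting the disjuncts: 4 terms.

4


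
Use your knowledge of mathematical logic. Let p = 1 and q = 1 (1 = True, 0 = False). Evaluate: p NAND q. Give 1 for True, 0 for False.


p = 1, q = 1
Operation: p NAND q
Evaluate: 1 NAND 1 = 0

0


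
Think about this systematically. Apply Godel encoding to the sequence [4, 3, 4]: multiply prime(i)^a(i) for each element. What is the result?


Encode each element as an exponent of the corresponding prime:
  2^4 = 16
  3^3 = 27
  5^4 = 625
Product = 16 * 27 * 625 = 270000

270000


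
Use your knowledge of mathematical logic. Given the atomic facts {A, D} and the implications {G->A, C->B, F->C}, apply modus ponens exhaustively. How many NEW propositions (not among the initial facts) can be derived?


Initial facts: {A, D}
Apply modus ponens to closure:
  (no implication fires)
Final known: {A, D}
New propositions: {(none)}
Count = 0

0


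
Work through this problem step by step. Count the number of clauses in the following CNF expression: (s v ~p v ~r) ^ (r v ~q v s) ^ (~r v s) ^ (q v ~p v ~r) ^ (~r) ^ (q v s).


A CNF formula is a conjunction of clauses.
Clauses are separated by ^.
Counting the conjuncts: 6 clauses.

6


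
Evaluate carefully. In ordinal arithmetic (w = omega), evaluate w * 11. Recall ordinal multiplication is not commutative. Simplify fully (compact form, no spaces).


Compute w * 11.
Ordinal * is associative and left-distributive over +, but NOT commutative; for finite n>1, n*w = w but w*n stays w*n.
w * 11 means 11 copies of w concatenated: w*11.
Result = w*11

w*11


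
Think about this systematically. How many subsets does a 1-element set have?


The power set of a set with n elements has 2^n elements.
|P(S)| = 2^1 = 2

2


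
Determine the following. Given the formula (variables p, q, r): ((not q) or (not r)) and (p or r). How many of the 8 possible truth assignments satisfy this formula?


Evaluate all 8 assignments for p, q, r:
p=0, q=0, r=0: 0
p=0, q=0, r=1: 1
p=0, q=1, r=0: 0
p=0, q=1, r=1: 0
p=1, q=0, r=0: 1
p=1, q=0, r=1: 1
p=1, q=1, r=0: 1
p=1, q=1, r=1: 0
Satisfying count = 4

4


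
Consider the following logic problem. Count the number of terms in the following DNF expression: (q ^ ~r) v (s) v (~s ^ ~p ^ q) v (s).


A DNF formula is a disjunction of terms (conjunctions).
Terms are separated by v.
Counting the disjuncts: 4 terms.

4


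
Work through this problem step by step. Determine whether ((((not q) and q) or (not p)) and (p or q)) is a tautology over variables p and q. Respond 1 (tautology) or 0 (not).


Check all 4 assignments:
p=0, q=0: 0
p=0, q=1: 1
p=1, q=0: 0
p=1, q=1: 0
Satisfying count = 1/4.
Tautology iff count = 4: no.

0


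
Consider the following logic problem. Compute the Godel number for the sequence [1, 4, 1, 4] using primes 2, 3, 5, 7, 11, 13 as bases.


Encode each element as an exponent of the corresponding prime:
  2^1 = 2
  3^4 = 81
  5^1 = 5
  7^4 = 2401
Product = 2 * 81 * 5 * 2401 = 1944810

1944810


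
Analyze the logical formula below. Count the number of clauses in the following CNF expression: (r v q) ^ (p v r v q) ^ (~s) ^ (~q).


A CNF formula is a conjunction of clauses.
Clauses are separated by ^.
Counting the conjuncts: 4 clauses.

4
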